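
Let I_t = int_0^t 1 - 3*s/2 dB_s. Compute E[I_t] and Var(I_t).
E[I_t] = 0; Var(I_t) = t*(3*t^2 - 6*t + 4)/4

The Itô integral of a deterministic integrand f(s) has mean 0 because each increment f(s) * (B_{s+ds} - B_s) has mean 0. By the Itô isometry:
  Var( int_0^t f(s) dB_s ) = E[ (int_0^t f(s) dB_s)^2 ] = int_0^t f(s)^2 ds.
Here f(s) = 1 - 3*s/2, so f(s)^2 = (3*s - 2)^2/4. Integrate:
  int_0^t ((3*s - 2)^2/4) ds = t*(3*t^2 - 6*t + 4)/4.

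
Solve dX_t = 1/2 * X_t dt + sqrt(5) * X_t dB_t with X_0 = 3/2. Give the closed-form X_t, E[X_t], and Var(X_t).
X_t = 3/2 * exp((-2) t + (sqrt(5)) B_t); E[X_t] = 3*exp(t/2)/2; Var(X_t) = 9*(exp(5*t) - 1)*exp(t)/4

For GBM dX = mu X dt + sigma X dB with X_0 = x_0, apply Itô to Y = log X: dY = (mu - sigma^2/2) dt + sigma dB, so Y_t = log(x_0) + (mu - sigma^2/2) t + sigma B_t and hence X_t = x_0 * exp((mu - sigma^2/2) t + sigma B_t).
With mu = 1/2, sigma = sqrt(5), x_0 = 3/2, this gives:
  X_t = 3/2 * exp((-2) * t + (sqrt(5)) * B_t).
Since sigma*B_t ~ Normal(0, sigma^2 t), E[exp(sigma*B_t)] = exp(sigma^2 t / 2); so E[X_t] = x_0 * exp((mu - sigma^2/2) t) * exp(sigma^2 t / 2) = x_0 * exp(mu t) = 3*exp(t/2)/2.
Var(X_t) = E[X_t^2] - (E[X_t])^2 = x_0^2 * exp(2 mu t) * (exp(sigma^2 t) - 1) = 9*(exp(5*t) - 1)*exp(t)/4.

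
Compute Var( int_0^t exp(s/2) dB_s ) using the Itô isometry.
Var = exp(t) - 1

The Itô integral of a deterministic integrand f(s) has mean 0 because each increment f(s) * (B_{s+ds} - B_s) has mean 0. By the Itô isometry:
  Var( int_0^t f(s) dB_s ) = E[ (int_0^t f(s) dB_s)^2 ] = int_0^t f(s)^2 ds.
Here f(s) = exp(s/2), so f(s)^2 = exp(s). Integrate:
  int_0^t (exp(s)) ds = exp(t) - 1.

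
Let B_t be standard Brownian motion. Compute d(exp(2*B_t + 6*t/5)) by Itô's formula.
d(exp(2*B_t + 6*t/5)) = (16*exp(2*B_t + 6*t/5)/5) dt + (2*exp(2*B_t + 6*t/5)) dB_t

Itô's formula for f(t, x): d f(t, B_t) = (f_t + (1/2) f_xx) dt + f_x dB_t. Compute partials of f(t, x) = exp(6*t/5 + 2*x):
  f_t(t,x)  = 6*exp(6*t/5 + 2*x)/5
  f_x(t,x)  = 2*exp(6*t/5 + 2*x)
  f_xx(t,x) = 4*exp(6*t/5 + 2*x)
Assemble drift = f_t + (1/2) f_xx = 16*exp(6*t/5 + 2*x)/5 and diffusion = f_x = 2*exp(6*t/5 + 2*x). Substituting x = B_t:
  d(exp(2*B_t + 6*t/5)) = (16*exp(2*B_t + 6*t/5)/5) dt + (2*exp(2*B_t + 6*t/5)) dB_t.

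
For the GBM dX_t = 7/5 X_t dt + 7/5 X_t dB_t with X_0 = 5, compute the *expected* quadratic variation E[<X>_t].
E[<X>_t] = 175*exp(119*t/25)/17 - 175/17

<X>_t = int_0^t ((7/5) * X_s)^2 ds. Taking expectation inside the integral: E[<X>_t] = (7/5)^2 * int_0^t E[X_s^2] ds. For GBM, E[X_s^2] = x_0^2 * exp((2 mu + sigma^2) s). Integrating:
  E[<X>_t] = (7/5)^2 * 5^2 * (exp((2*(7/5) + (7/5)^2) t) - 1) / (2*(7/5) + (7/5)^2)
           = (7/5)^2 * 5^2 * (exp((119/25) t) - 1) / (119/25) = 175*exp(119*t/25)/17 - 175/17.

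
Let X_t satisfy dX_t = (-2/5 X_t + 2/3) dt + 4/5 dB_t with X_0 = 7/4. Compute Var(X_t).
Var(X_t) = 4/5 - 4*exp(-4*t/5)/5

The variance V(t) = Var(X_t) satisfies V'(t) = 2 a V(t) + c^2 with V(0) = 0 (drift coefficient is linear in X, diffusion is constant). With a = -2/5, c = 4/5, the solution is
  V(t) = (c^2 / (2 a)) * (exp(2 a t) - 1)
       = ((4/5)^2 / (2*(-2/5))) * (exp((-4/5) t) - 1)
       = 4/5 - 4*exp(-4*t/5)/5.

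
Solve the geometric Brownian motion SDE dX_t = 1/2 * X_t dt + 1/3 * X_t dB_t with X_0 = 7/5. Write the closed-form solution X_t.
X_t = 7/5 * exp((4/9) * t + (1/3) * B_t)

For GBM dX = mu X dt + sigma X dB with X_0 = x_0, apply Itô to Y = log X: dY = (mu - sigma^2/2) dt + sigma dB, so Y_t = log(x_0) + (mu - sigma^2/2) t + sigma B_t and hence X_t = x_0 * exp((mu - sigma^2/2) t + sigma B_t).
With mu = 1/2, sigma = 1/3, x_0 = 7/5, this gives:
  X_t = 7/5 * exp((4/9) * t + (1/3) * B_t).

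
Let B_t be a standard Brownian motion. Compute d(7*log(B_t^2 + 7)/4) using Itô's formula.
d(7*log(B_t^2 + 7)/4) = (7*(7 - B_t^2)/(4*(B_t^2 + 7)^2)) dt + (7*B_t/(2*(B_t^2 + 7))) dB_t

Itô's formula for f(B_t) gives d f(B_t) = f'(B_t) dB_t + (1/2) f''(B_t) dt. Compute derivatives of f(x) = 7*log(x^2 + 7)/4:
  f'(x)  = 7*x/(2*(x^2 + 7))
  f''(x) = 7*(7 - x^2)/(2*(x^2 + 7)^2)
Substitute x = B_t and multiply the f'' term by 1/2:
  drift     = (1/2) * (7*(7 - x^2)/(2*(x^2 + 7)^2)) evaluated at B_t = 7*(7 - B_t^2)/(4*(B_t^2 + 7)^2)
  diffusion = (7*x/(2*(x^2 + 7))) evaluated at B_t = 7*B_t/(2*(B_t^2 + 7))
Therefore d(7*log(B_t^2 + 7)/4) = (7*(7 - B_t^2)/(4*(B_t^2 + 7)^2)) dt + (7*B_t/(2*(B_t^2 + 7))) dB_t.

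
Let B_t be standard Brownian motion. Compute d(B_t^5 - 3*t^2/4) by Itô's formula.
d(B_t^5 - 3*t^2/4) = (10*B_t^3 - 3*t/2) dt + (5*B_t^4) dB_t

Itô's formula for f(t, x): d f(t, B_t) = (f_t + (1/2) f_xx) dt + f_x dB_t. Compute partials of f(t, x) = -3*t^2/4 + x^5:
  f_t(t,x)  = -3*t/2
  f_x(t,x)  = 5*x^4
  f_xx(t,x) = 20*x^3
Assemble drift = f_t + (1/2) f_xx = -3*t/2 + 10*x^3 and diffusion = f_x = 5*x^4. Substituting x = B_t:
  d(B_t^5 - 3*t^2/4) = (10*B_t^3 - 3*t/2) dt + (5*B_t^4) dB_t.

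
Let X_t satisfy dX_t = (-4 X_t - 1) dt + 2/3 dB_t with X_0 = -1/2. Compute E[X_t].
E[X_t] = -1/4 - exp(-4*t)/4

Taking expectations and using E[dB_t] = 0, the mean m(t) = E[X_t] satisfies the ODE m'(t) = a m(t) + b with m(0) = x_0. With a = -4, b = -1, x_0 = -1/2, the solution is
  m(t) = x_0 * exp(a t) + (b/a) * (exp(a t) - 1)
       = (-1/2) * exp((-4) t) + ((-1)/(-4)) * (exp((-4) t) - 1)
       = -1/4 - exp(-4*t)/4.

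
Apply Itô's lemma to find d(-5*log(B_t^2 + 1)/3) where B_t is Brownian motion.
d(-5*log(B_t^2 + 1)/3) = (5*(B_t^2 - 1)/(3*(B_t^2 + 1)^2)) dt + (-10*B_t/(3*B_t^2 + 3)) dB_t

Itô's formula for f(B_t) gives d f(B_t) = f'(B_t) dB_t + (1/2) f''(B_t) dt. Compute derivatives of f(x) = -5*log(x^2 + 1)/3:
  f'(x)  = -10*x/(3*x^2 + 3)
  f''(x) = 10*(x^2 - 1)/(3*(x^2 + 1)^2)
Substitute x = B_t and multiply the f'' term by 1/2:
  drift     = (1/2) * (10*(x^2 - 1)/(3*(x^2 + 1)^2)) evaluated at B_t = 5*(B_t^2 - 1)/(3*(B_t^2 + 1)^2)
  diffusion = (-10*x/(3*x^2 + 3)) evaluated at B_t = -10*B_t/(3*B_t^2 + 3)
Therefore d(-5*log(B_t^2 + 1)/3) = (5*(B_t^2 - 1)/(3*(B_t^2 + 1)^2)) dt + (-10*B_t/(3*B_t^2 + 3)) dB_t.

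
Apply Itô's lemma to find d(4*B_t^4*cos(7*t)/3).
d(4*B_t^4*cos(7*t)/3) = (B_t^2*(-28*B_t^2*sin(7*t)/3 + 8*cos(7*t))) dt + (16*B_t^3*cos(7*t)/3) dB_t

Itô's formula for f(t, x): d f(t, B_t) = (f_t + (1/2) f_xx) dt + f_x dB_t. Compute partials of f(t, x) = 4*x^4*cos(7*t)/3:
  f_t(t,x)  = -28*x^4*sin(7*t)/3
  f_x(t,x)  = 16*x^3*cos(7*t)/3
  f_xx(t,x) = 16*x^2*cos(7*t)
Assemble drift = f_t + (1/2) f_xx = x^2*(-28*x^2*sin(7*t)/3 + 8*cos(7*t)) and diffusion = f_x = 16*x^3*cos(7*t)/3. Substituting x = B_t:
  d(4*B_t^4*cos(7*t)/3) = (B_t^2*(-28*B_t^2*sin(7*t)/3 + 8*cos(7*t))) dt + (16*B_t^3*cos(7*t)/3) dB_t.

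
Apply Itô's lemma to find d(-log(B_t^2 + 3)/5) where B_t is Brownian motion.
d(-log(B_t^2 + 3)/5) = ((B_t^2 - 3)/(5*(B_t^2 + 3)^2)) dt + (-2*B_t/(5*B_t^2 + 15)) dB_t

Itô's formula for f(B_t) gives d f(B_t) = f'(B_t) dB_t + (1/2) f''(B_t) dt. Compute derivatives of f(x) = -log(x^2 + 3)/5:
  f'(x)  = -2*x/(5*x^2 + 15)
  f''(x) = 2*(x^2 - 3)/(5*(x^2 + 3)^2)
Substitute x = B_t and multiply the f'' term by 1/2:
  drift     = (1/2) * (2*(x^2 - 3)/(5*(x^2 + 3)^2)) evaluated at B_t = (B_t^2 - 3)/(5*(B_t^2 + 3)^2)
  diffusion = (-2*x/(5*x^2 + 15)) evaluated at B_t = -2*B_t/(5*B_t^2 + 15)
Therefore d(-log(B_t^2 + 3)/5) = ((B_t^2 - 3)/(5*(B_t^2 + 3)^2)) dt + (-2*B_t/(5*B_t^2 + 15)) dB_t.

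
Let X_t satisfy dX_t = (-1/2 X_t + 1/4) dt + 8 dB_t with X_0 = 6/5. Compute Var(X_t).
Var(X_t) = 64 - 64*exp(-t)

The variance V(t) = Var(X_t) satisfies V'(t) = 2 a V(t) + c^2 with V(0) = 0 (drift coefficient is linear in X, diffusion is constant). With a = -1/2, c = 8, the solution is
  V(t) = (c^2 / (2 a)) * (exp(2 a t) - 1)
       = (8^2 / (2*(-1/2))) * (exp((-1) t) - 1)
       = 64 - 64*exp(-t).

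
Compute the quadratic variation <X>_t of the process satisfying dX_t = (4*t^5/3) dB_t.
<X>_t = 16*t^11/99

For an Itô process dX_t = a(t) dt + b(t) dB_t, the quadratic variation is <X>_t = int_0^t b(s)^2 ds (the drift term does not contribute). Here b(s) = 4*s^5/3, so
  b(s)^2 = 16*s^10/9.
Integrating from 0 to t:
  <X>_t = int_0^t (16*s^10/9) ds = 16*t^11/99.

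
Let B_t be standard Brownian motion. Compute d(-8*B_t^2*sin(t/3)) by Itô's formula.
d(-8*B_t^2*sin(t/3)) = (-8*B_t^2*cos(t/3)/3 - 8*sin(t/3)) dt + (-16*B_t*sin(t/3)) dB_t

Itô's formula for f(t, x): d f(t, B_t) = (f_t + (1/2) f_xx) dt + f_x dB_t. Compute partials of f(t, x) = -8*x^2*sin(t/3):
  f_t(t,x)  = -8*x^2*cos(t/3)/3
  f_x(t,x)  = -16*x*sin(t/3)
  f_xx(t,x) = -16*sin(t/3)
Assemble drift = f_t + (1/2) f_xx = -8*x^2*cos(t/3)/3 - 8*sin(t/3) and diffusion = f_x = -16*x*sin(t/3). Substituting x = B_t:
  d(-8*B_t^2*sin(t/3)) = (-8*B_t^2*cos(t/3)/3 - 8*sin(t/3)) dt + (-16*B_t*sin(t/3)) dB_t.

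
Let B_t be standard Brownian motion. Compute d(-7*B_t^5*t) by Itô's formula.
d(-7*B_t^5*t) = (7*B_t^3*(-B_t^2 - 10*t)) dt + (-35*B_t^4*t) dB_t

Itô's formula for f(t, x): d f(t, B_t) = (f_t + (1/2) f_xx) dt + f_x dB_t. Compute partials of f(t, x) = -7*t*x^5:
  f_t(t,x)  = -7*x^5
  f_x(t,x)  = -35*t*x^4
  f_xx(t,x) = -140*t*x^3
Assemble drift = f_t + (1/2) f_xx = 7*x^3*(-10*t - x^2) and diffusion = f_x = -35*t*x^4. Substituting x = B_t:
  d(-7*B_t^5*t) = (7*B_t^3*(-B_t^2 - 10*t)) dt + (-35*B_t^4*t) dB_t.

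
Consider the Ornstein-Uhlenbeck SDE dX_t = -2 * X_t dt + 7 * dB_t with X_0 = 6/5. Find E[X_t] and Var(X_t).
E[X_t] = 6*exp(-2*t)/5; Var(X_t) = 49/4 - 49*exp(-4*t)/4

The OU SDE dX = -theta X dt + sigma dB admits the integrating factor exp(theta t): d(exp(theta t) X_t) = sigma exp(theta t) dB_t. Integrating from 0 to t:
  X_t = x_0 * exp(-theta t) + sigma * int_0^t exp(-theta (t-s)) dB_s.
The Itô integral has mean 0 and (by the Itô isometry) variance sigma^2 * int_0^t exp(-2 theta (t - s)) ds = sigma^2 * (1 - exp(-2 theta t)) / (2 theta).
With theta = 2, sigma = 7, x_0 = 6/5:
  E[X_t] = 6/5 * exp(-2 t) = 6*exp(-2*t)/5
  Var(X_t) = (7)^2 * (1 - exp(-2*2 t)) / (2 * 2) = 49/4 - 49*exp(-4*t)/4.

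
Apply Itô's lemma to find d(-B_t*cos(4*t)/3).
d(-B_t*cos(4*t)/3) = (4*B_t*sin(4*t)/3) dt + (-cos(4*t)/3) dB_t

Itô's formula for f(t, x): d f(t, B_t) = (f_t + (1/2) f_xx) dt + f_x dB_t. Compute partials of f(t, x) = -x*cos(4*t)/3:
  f_t(t,x)  = 4*x*sin(4*t)/3
  f_x(t,x)  = -cos(4*t)/3
  f_xx(t,x) = 0
Assemble drift = f_t + (1/2) f_xx = 4*x*sin(4*t)/3 and diffusion = f_x = -cos(4*t)/3. Substituting x = B_t:
  d(-B_t*cos(4*t)/3) = (4*B_t*sin(4*t)/3) dt + (-cos(4*t)/3) dB_t.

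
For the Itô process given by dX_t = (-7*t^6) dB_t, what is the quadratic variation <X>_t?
<X>_t = 49*t^13/13

For an Itô process dX_t = a(t) dt + b(t) dB_t, the quadratic variation is <X>_t = int_0^t b(s)^2 ds (the drift term does not contribute). Here b(s) = -7*s^6, so
  b(s)^2 = 49*s^12.
Integrating from 0 to t:
  <X>_t = int_0^t (49*s^12) ds = 49*t^13/13.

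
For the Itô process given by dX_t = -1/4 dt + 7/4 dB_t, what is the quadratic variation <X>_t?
<X>_t = 49*t/16

For an Itô process dX_t = a(t) dt + b(t) dB_t, the quadratic variation is <X>_t = int_0^t b(s)^2 ds (the drift term does not contribute). Here b(s) = 7/4, so
  b(s)^2 = 49/16.
Integrating from 0 to t:
  <X>_t = int_0^t (49/16) ds = 49*t/16.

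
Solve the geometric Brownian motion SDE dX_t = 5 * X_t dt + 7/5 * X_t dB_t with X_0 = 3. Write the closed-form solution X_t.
X_t = 3 * exp((201/50) * t + (7/5) * B_t)

For GBM dX = mu X dt + sigma X dB with X_0 = x_0, apply Itô to Y = log X: dY = (mu - sigma^2/2) dt + sigma dB, so Y_t = log(x_0) + (mu - sigma^2/2) t + sigma B_t and hence X_t = x_0 * exp((mu - sigma^2/2) t + sigma B_t).
With mu = 5, sigma = 7/5, x_0 = 3, this gives:
  X_t = 3 * exp((201/50) * t + (7/5) * B_t).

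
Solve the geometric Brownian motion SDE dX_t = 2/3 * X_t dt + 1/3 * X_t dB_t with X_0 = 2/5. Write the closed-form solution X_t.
X_t = 2/5 * exp((11/18) * t + (1/3) * B_t)

For GBM dX = mu X dt + sigma X dB with X_0 = x_0, apply Itô to Y = log X: dY = (mu - sigma^2/2) dt + sigma dB, so Y_t = log(x_0) + (mu - sigma^2/2) t + sigma B_t and hence X_t = x_0 * exp((mu - sigma^2/2) t + sigma B_t).
With mu = 2/3, sigma = 1/3, x_0 = 2/5, this gives:
  X_t = 2/5 * exp((11/18) * t + (1/3) * B_t).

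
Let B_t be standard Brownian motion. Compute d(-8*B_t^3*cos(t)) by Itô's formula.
d(-8*B_t^3*cos(t)) = (8*B_t*(B_t^2*sin(t) - 3*cos(t))) dt + (-24*B_t^2*cos(t)) dB_t

Itô's formula for f(t, x): d f(t, B_t) = (f_t + (1/2) f_xx) dt + f_x dB_t. Compute partials of f(t, x) = -8*x^3*cos(t):
  f_t(t,x)  = 8*x^3*sin(t)
  f_x(t,x)  = -24*x^2*cos(t)
  f_xx(t,x) = -48*x*cos(t)
Assemble drift = f_t + (1/2) f_xx = 8*x*(x^2*sin(t) - 3*cos(t)) and diffusion = f_x = -24*x^2*cos(t). Substituting x = B_t:
  d(-8*B_t^3*cos(t)) = (8*B_t*(B_t^2*sin(t) - 3*cos(t))) dt + (-24*B_t^2*cos(t)) dB_t.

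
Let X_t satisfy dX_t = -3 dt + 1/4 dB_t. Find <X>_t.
<X>_t = t/16

For an Itô process dX_t = a(t) dt + b(t) dB_t, the quadratic variation is <X>_t = int_0^t b(s)^2 ds (the drift term does not contribute). Here b(s) = 1/4, so
  b(s)^2 = 1/16.
Integrating from 0 to t:
  <X>_t = int_0^t (1/16) ds = t/16.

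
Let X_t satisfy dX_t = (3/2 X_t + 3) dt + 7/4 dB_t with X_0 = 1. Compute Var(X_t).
Var(X_t) = 49*exp(3*t)/48 - 49/48

The variance V(t) = Var(X_t) satisfies V'(t) = 2 a V(t) + c^2 with V(0) = 0 (drift coefficient is linear in X, diffusion is constant). With a = 3/2, c = 7/4, the solution is
  V(t) = (c^2 / (2 a)) * (exp(2 a t) - 1)
       = ((7/4)^2 / (2*(3/2))) * (exp(3 t) - 1)
       = 49*exp(3*t)/48 - 49/48.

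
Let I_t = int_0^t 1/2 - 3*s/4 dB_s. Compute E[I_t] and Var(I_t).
E[I_t] = 0; Var(I_t) = t*(3*t^2 - 6*t + 4)/16

The Itô integral of a deterministic integrand f(s) has mean 0 because each increment f(s) * (B_{s+ds} - B_s) has mean 0. By the Itô isometry:
  Var( int_0^t f(s) dB_s ) = E[ (int_0^t f(s) dB_s)^2 ] = int_0^t f(s)^2 ds.
Here f(s) = 1/2 - 3*s/4, so f(s)^2 = (3*s - 2)^2/16. Integrate:
  int_0^t ((3*s - 2)^2/16) ds = t*(3*t^2 - 6*t + 4)/16.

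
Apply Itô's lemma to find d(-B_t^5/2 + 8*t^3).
d(-B_t^5/2 + 8*t^3) = (-5*B_t^3 + 24*t^2) dt + (-5*B_t^4/2) dB_t

Itô's formula for f(t, x): d f(t, B_t) = (f_t + (1/2) f_xx) dt + f_x dB_t. Compute partials of f(t, x) = 8*t^3 - x^5/2:
  f_t(t,x)  = 24*t^2
  f_x(t,x)  = -5*x^4/2
  f_xx(t,x) = -10*x^3
Assemble drift = f_t + (1/2) f_xx = 24*t^2 - 5*x^3 and diffusion = f_x = -5*x^4/2. Substituting x = B_t:
  d(-B_t^5/2 + 8*t^3) = (-5*B_t^3 + 24*t^2) dt + (-5*B_t^4/2) dB_t.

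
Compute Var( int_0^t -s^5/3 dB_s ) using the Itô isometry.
Var = t^11/99

The Itô integral of a deterministic integrand f(s) has mean 0 because each increment f(s) * (B_{s+ds} - B_s) has mean 0. By the Itô isometry:
  Var( int_0^t f(s) dB_s ) = E[ (int_0^t f(s) dB_s)^2 ] = int_0^t f(s)^2 ds.
Here f(s) = -s^5/3, so f(s)^2 = s^10/9. Integrate:
  int_0^t (s^10/9) ds = t^11/99.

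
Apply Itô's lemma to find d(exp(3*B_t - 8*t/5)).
d(exp(3*B_t - 8*t/5)) = (29*exp(3*B_t - 8*t/5)/10) dt + (3*exp(3*B_t - 8*t/5)) dB_t

Itô's formula for f(t, x): d f(t, B_t) = (f_t + (1/2) f_xx) dt + f_x dB_t. Compute partials of f(t, x) = exp(-8*t/5 + 3*x):
  f_t(t,x)  = -8*exp(-8*t/5 + 3*x)/5
  f_x(t,x)  = 3*exp(-8*t/5 + 3*x)
  f_xx(t,x) = 9*exp(-8*t/5 + 3*x)
Assemble drift = f_t + (1/2) f_xx = 29*exp(-8*t/5 + 3*x)/10 and diffusion = f_x = 3*exp(-8*t/5 + 3*x). Substituting x = B_t:
  d(exp(3*B_t - 8*t/5)) = (29*exp(3*B_t - 8*t/5)/10) dt + (3*exp(3*B_t - 8*t/5)) dB_t.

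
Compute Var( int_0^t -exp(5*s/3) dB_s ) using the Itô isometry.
Var = 3*exp(10*t/3)/10 - 3/10

The Itô integral of a deterministic integrand f(s) has mean 0 because each increment f(s) * (B_{s+ds} - B_s) has mean 0. By the Itô isometry:
  Var( int_0^t f(s) dB_s ) = E[ (int_0^t f(s) dB_s)^2 ] = int_0^t f(s)^2 ds.
Here f(s) = -exp(5*s/3), so f(s)^2 = exp(10*s/3). Integrate:
  int_0^t (exp(10*s/3)) ds = 3*exp(10*t/3)/10 - 3/10.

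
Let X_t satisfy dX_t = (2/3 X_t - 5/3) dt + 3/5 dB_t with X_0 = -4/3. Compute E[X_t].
E[X_t] = 5/2 - 23*exp(2*t/3)/6

Taking expectations and using E[dB_t] = 0, the mean m(t) = E[X_t] satisfies the ODE m'(t) = a m(t) + b with m(0) = x_0. With a = 2/3, b = -5/3, x_0 = -4/3, the solution is
  m(t) = x_0 * exp(a t) + (b/a) * (exp(a t) - 1)
       = (-4/3) * exp((2/3) t) + ((-5/3)/(2/3)) * (exp((2/3) t) - 1)
       = 5/2 - 23*exp(2*t/3)/6.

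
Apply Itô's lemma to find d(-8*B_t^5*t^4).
d(-8*B_t^5*t^4) = (B_t^3*t^3*(-32*B_t^2 - 80*t)) dt + (-40*B_t^4*t^4) dB_t

Itô's formula for f(t, x): d f(t, B_t) = (f_t + (1/2) f_xx) dt + f_x dB_t. Compute partials of f(t, x) = -8*t^4*x^5:
  f_t(t,x)  = -32*t^3*x^5
  f_x(t,x)  = -40*t^4*x^4
  f_xx(t,x) = -160*t^4*x^3
Assemble drift = f_t + (1/2) f_xx = t^3*x^3*(-80*t - 32*x^2) and diffusion = f_x = -40*t^4*x^4. Substituting x = B_t:
  d(-8*B_t^5*t^4) = (B_t^3*t^3*(-32*B_t^2 - 80*t)) dt + (-40*B_t^4*t^4) dB_t.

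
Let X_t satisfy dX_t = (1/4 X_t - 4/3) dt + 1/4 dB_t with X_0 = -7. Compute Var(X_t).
Var(X_t) = exp(t/2)/8 - 1/8

The variance V(t) = Var(X_t) satisfies V'(t) = 2 a V(t) + c^2 with V(0) = 0 (drift coefficient is linear in X, diffusion is constant). With a = 1/4, c = 1/4, the solution is
  V(t) = (c^2 / (2 a)) * (exp(2 a t) - 1)
       = ((1/4)^2 / (2*(1/4))) * (exp((1/2) t) - 1)
       = exp(t/2)/8 - 1/8.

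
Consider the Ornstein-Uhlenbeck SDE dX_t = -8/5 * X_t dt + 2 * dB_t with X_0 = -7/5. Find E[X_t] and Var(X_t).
E[X_t] = -7*exp(-8*t/5)/5; Var(X_t) = 5/4 - 5*exp(-16*t/5)/4

The OU SDE dX = -theta X dt + sigma dB admits the integrating factor exp(theta t): d(exp(theta t) X_t) = sigma exp(theta t) dB_t. Integrating from 0 to t:
  X_t = x_0 * exp(-theta t) + sigma * int_0^t exp(-theta (t-s)) dB_s.
The Itô integral has mean 0 and (by the Itô isometry) variance sigma^2 * int_0^t exp(-2 theta (t - s)) ds = sigma^2 * (1 - exp(-2 theta t)) / (2 theta).
With theta = 8/5, sigma = 2, x_0 = -7/5:
  E[X_t] = -7/5 * exp(-8/5 t) = -7*exp(-8*t/5)/5
  Var(X_t) = (2)^2 * (1 - exp(-2*8/5 t)) / (2 * 8/5) = 5/4 - 5*exp(-16*t/5)/4.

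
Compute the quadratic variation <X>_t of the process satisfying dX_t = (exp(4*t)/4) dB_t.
<X>_t = exp(8*t)/128 - 1/128

For an Itô process dX_t = a(t) dt + b(t) dB_t, the quadratic variation is <X>_t = int_0^t b(s)^2 ds (the drift term does not contribute). Here b(s) = exp(4*s)/4, so
  b(s)^2 = exp(8*s)/16.
Integrating from 0 to t:
  <X>_t = int_0^t (exp(8*s)/16) ds = exp(8*t)/128 - 1/128.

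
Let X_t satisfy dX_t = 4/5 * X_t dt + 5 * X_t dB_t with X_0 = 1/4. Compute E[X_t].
E[X_t] = exp(4*t/5)/4

For GBM dX = mu X dt + sigma X dB with X_0 = x_0, apply Itô to Y = log X: dY = (mu - sigma^2/2) dt + sigma dB, so Y_t = log(x_0) + (mu - sigma^2/2) t + sigma B_t and hence X_t = x_0 * exp((mu - sigma^2/2) t + sigma B_t).
With mu = 4/5, sigma = 5, x_0 = 1/4, this gives:
  X_t = 1/4 * exp((-117/10) * t + (5) * B_t).
Since sigma*B_t ~ Normal(0, sigma^2 t), E[exp(sigma*B_t)] = exp(sigma^2 t / 2); so E[X_t] = x_0 * exp((mu - sigma^2/2) t) * exp(sigma^2 t / 2) = x_0 * exp(mu t) = exp(4*t/5)/4.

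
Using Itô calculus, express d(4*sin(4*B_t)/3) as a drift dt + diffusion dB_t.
d(4*sin(4*B_t)/3) = (-32*sin(4*B_t)/3) dt + (16*cos(4*B_t)/3) dB_t

Itô's formula for f(B_t) gives d f(B_t) = f'(B_t) dB_t + (1/2) f''(B_t) dt. Compute derivatives of f(x) = 4*sin(4*x)/3:
  f'(x)  = 16*cos(4*x)/3
  f''(x) = -64*sin(4*x)/3
Substitute x = B_t and multiply the f'' term by 1/2:
  drift     = (1/2) * (-64*sin(4*x)/3) evaluated at B_t = -32*sin(4*B_t)/3
  diffusion = (16*cos(4*x)/3) evaluated at B_t = 16*cos(4*B_t)/3
Therefore d(4*sin(4*B_t)/3) = (-32*sin(4*B_t)/3) dt + (16*cos(4*B_t)/3) dB_t.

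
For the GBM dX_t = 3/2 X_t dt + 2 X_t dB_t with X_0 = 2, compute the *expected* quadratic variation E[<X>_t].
E[<X>_t] = 16*exp(7*t)/7 - 16/7

<X>_t = int_0^t (2 * X_s)^2 ds. Taking expectation inside the integral: E[<X>_t] = 2^2 * int_0^t E[X_s^2] ds. For GBM, E[X_s^2] = x_0^2 * exp((2 mu + sigma^2) s). Integrating:
  E[<X>_t] = 2^2 * 2^2 * (exp((2*(3/2) + 2^2) t) - 1) / (2*(3/2) + 2^2)
           = 2^2 * 2^2 * (exp(7 t) - 1) / 7 = 16*exp(7*t)/7 - 16/7.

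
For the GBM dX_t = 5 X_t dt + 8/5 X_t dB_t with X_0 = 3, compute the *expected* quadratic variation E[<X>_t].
E[<X>_t] = 288*exp(314*t/25)/157 - 288/157

<X>_t = int_0^t ((8/5) * X_s)^2 ds. Taking expectation inside the integral: E[<X>_t] = (8/5)^2 * int_0^t E[X_s^2] ds. For GBM, E[X_s^2] = x_0^2 * exp((2 mu + sigma^2) s). Integrating:
  E[<X>_t] = (8/5)^2 * 3^2 * (exp((2*5 + (8/5)^2) t) - 1) / (2*5 + (8/5)^2)
           = (8/5)^2 * 3^2 * (exp((314/25) t) - 1) / (314/25) = 288*exp(314*t/25)/157 - 288/157.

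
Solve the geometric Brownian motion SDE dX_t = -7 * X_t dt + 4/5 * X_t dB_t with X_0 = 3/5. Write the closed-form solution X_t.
X_t = 3/5 * exp((-183/25) * t + (4/5) * B_t)

For GBM dX = mu X dt + sigma X dB with X_0 = x_0, apply Itô to Y = log X: dY = (mu - sigma^2/2) dt + sigma dB, so Y_t = log(x_0) + (mu - sigma^2/2) t + sigma B_t and hence X_t = x_0 * exp((mu - sigma^2/2) t + sigma B_t).
With mu = -7, sigma = 4/5, x_0 = 3/5, this gives:
  X_t = 3/5 * exp((-183/25) * t + (4/5) * B_t).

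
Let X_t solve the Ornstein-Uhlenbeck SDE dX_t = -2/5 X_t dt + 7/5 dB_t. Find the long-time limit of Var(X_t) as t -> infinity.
lim Var(X_t) = 49/20

The OU SDE dX = -theta X dt + sigma dB admits the integrating factor exp(theta t): d(exp(theta t) X_t) = sigma exp(theta t) dB_t. Integrating from 0 to t gives X_t = x_0 * exp(-theta t) + sigma * int_0^t exp(-theta (t-s)) dB_s for any initial x_0. The Itô integral has variance (by the Itô isometry) sigma^2 * int_0^t exp(-2 theta (t - s)) ds = sigma^2 * (1 - exp(-2 theta t)) / (2 theta), independent of x_0.
With theta = 2/5, sigma = 7/5:
  Var(X_t) = (7/5)^2 * (1 - exp(-2*2/5 t)) / (2 * 2/5) = 49/20 - 49*exp(-4*t/5)/20.
As t -> infinity, exp(-2*2/5 t) -> 0, so the stationary variance is sigma^2 / (2 theta) = 49/20.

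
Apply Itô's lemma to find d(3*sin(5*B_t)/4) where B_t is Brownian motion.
d(3*sin(5*B_t)/4) = (-75*sin(5*B_t)/8) dt + (15*cos(5*B_t)/4) dB_t

Itô's formula for f(B_t) gives d f(B_t) = f'(B_t) dB_t + (1/2) f''(B_t) dt. Compute derivatives of f(x) = 3*sin(5*x)/4:
  f'(x)  = 15*cos(5*x)/4
  f''(x) = -75*sin(5*x)/4
Substitute x = B_t and multiply the f'' term by 1/2:
  drift     = (1/2) * (-75*sin(5*x)/4) evaluated at B_t = -75*sin(5*B_t)/8
  diffusion = (15*cos(5*x)/4) evaluated at B_t = 15*cos(5*B_t)/4
Therefore d(3*sin(5*B_t)/4) = (-75*sin(5*B_t)/8) dt + (15*cos(5*B_t)/4) dB_t.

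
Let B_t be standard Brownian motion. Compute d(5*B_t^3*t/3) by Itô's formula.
d(5*B_t^3*t/3) = (5*B_t*(B_t^2 + 3*t)/3) dt + (5*B_t^2*t) dB_t

Itô's formula for f(t, x): d f(t, B_t) = (f_t + (1/2) f_xx) dt + f_x dB_t. Compute partials of f(t, x) = 5*t*x^3/3:
  f_t(t,x)  = 5*x^3/3
  f_x(t,x)  = 5*t*x^2
  f_xx(t,x) = 10*t*x
Assemble drift = f_t + (1/2) f_xx = 5*x*(3*t + x^2)/3 and diffusion = f_x = 5*t*x^2. Substituting x = B_t:
  d(5*B_t^3*t/3) = (5*B_t*(B_t^2 + 3*t)/3) dt + (5*B_t^2*t) dB_t.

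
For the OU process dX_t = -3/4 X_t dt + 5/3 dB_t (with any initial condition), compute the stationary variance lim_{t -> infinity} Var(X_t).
lim Var(X_t) = 50/27

The OU SDE dX = -theta X dt + sigma dB admits the integrating factor exp(theta t): d(exp(theta t) X_t) = sigma exp(theta t) dB_t. Integrating from 0 to t gives X_t = x_0 * exp(-theta t) + sigma * int_0^t exp(-theta (t-s)) dB_s for any initial x_0. The Itô integral has variance (by the Itô isometry) sigma^2 * int_0^t exp(-2 theta (t - s)) ds = sigma^2 * (1 - exp(-2 theta t)) / (2 theta), independent of x_0.
With theta = 3/4, sigma = 5/3:
  Var(X_t) = (5/3)^2 * (1 - exp(-2*3/4 t)) / (2 * 3/4) = 50/27 - 50*exp(-3*t/2)/27.
As t -> infinity, exp(-2*3/4 t) -> 0, so the stationary variance is sigma^2 / (2 theta) = 50/27.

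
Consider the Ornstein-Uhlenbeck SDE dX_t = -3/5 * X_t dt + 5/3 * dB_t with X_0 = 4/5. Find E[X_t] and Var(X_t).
E[X_t] = 4*exp(-3*t/5)/5; Var(X_t) = 125/54 - 125*exp(-6*t/5)/54

The OU SDE dX = -theta X dt + sigma dB admits the integrating factor exp(theta t): d(exp(theta t) X_t) = sigma exp(theta t) dB_t. Integrating from 0 to t:
  X_t = x_0 * exp(-theta t) + sigma * int_0^t exp(-theta (t-s)) dB_s.
The Itô integral has mean 0 and (by the Itô isometry) variance sigma^2 * int_0^t exp(-2 theta (t - s)) ds = sigma^2 * (1 - exp(-2 theta t)) / (2 theta).
With theta = 3/5, sigma = 5/3, x_0 = 4/5:
  E[X_t] = 4/5 * exp(-3/5 t) = 4*exp(-3*t/5)/5
  Var(X_t) = (5/3)^2 * (1 - exp(-2*3/5 t)) / (2 * 3/5) = 125/54 - 125*exp(-6*t/5)/54.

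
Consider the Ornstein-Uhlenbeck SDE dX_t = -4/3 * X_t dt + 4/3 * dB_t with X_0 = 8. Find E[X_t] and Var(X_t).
E[X_t] = 8*exp(-4*t/3); Var(X_t) = 2/3 - 2*exp(-8*t/3)/3

The OU SDE dX = -theta X dt + sigma dB admits the integrating factor exp(theta t): d(exp(theta t) X_t) = sigma exp(theta t) dB_t. Integrating from 0 to t:
  X_t = x_0 * exp(-theta t) + sigma * int_0^t exp(-theta (t-s)) dB_s.
The Itô integral has mean 0 and (by the Itô isometry) variance sigma^2 * int_0^t exp(-2 theta (t - s)) ds = sigma^2 * (1 - exp(-2 theta t)) / (2 theta).
With theta = 4/3, sigma = 4/3, x_0 = 8:
  E[X_t] = 8 * exp(-4/3 t) = 8*exp(-4*t/3)
  Var(X_t) = (4/3)^2 * (1 - exp(-2*4/3 t)) / (2 * 4/3) = 2/3 - 2*exp(-8*t/3)/3.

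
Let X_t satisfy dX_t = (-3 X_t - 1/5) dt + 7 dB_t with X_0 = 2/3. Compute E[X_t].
E[X_t] = -1/15 + 11*exp(-3*t)/15

Taking expectations and using E[dB_t] = 0, the mean m(t) = E[X_t] satisfies the ODE m'(t) = a m(t) + b with m(0) = x_0. With a = -3, b = -1/5, x_0 = 2/3, the solution is
  m(t) = x_0 * exp(a t) + (b/a) * (exp(a t) - 1)
       = (2/3) * exp((-3) t) + ((-1/5)/(-3)) * (exp((-3) t) - 1)
       = -1/15 + 11*exp(-3*t)/15.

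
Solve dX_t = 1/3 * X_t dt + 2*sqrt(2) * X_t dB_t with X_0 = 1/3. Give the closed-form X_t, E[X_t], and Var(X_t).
X_t = 1/3 * exp((-11/3) t + (2*sqrt(2)) B_t); E[X_t] = exp(t/3)/3; Var(X_t) = (exp(8*t) - 1)*exp(2*t/3)/9

For GBM dX = mu X dt + sigma X dB with X_0 = x_0, apply Itô to Y = log X: dY = (mu - sigma^2/2) dt + sigma dB, so Y_t = log(x_0) + (mu - sigma^2/2) t + sigma B_t and hence X_t = x_0 * exp((mu - sigma^2/2) t + sigma B_t).
With mu = 1/3, sigma = 2*sqrt(2), x_0 = 1/3, this gives:
  X_t = 1/3 * exp((-11/3) * t + (2*sqrt(2)) * B_t).
Since sigma*B_t ~ Normal(0, sigma^2 t), E[exp(sigma*B_t)] = exp(sigma^2 t / 2); so E[X_t] = x_0 * exp((mu - sigma^2/2) t) * exp(sigma^2 t / 2) = x_0 * exp(mu t) = exp(t/3)/3.
Var(X_t) = E[X_t^2] - (E[X_t])^2 = x_0^2 * exp(2 mu t) * (exp(sigma^2 t) - 1) = (exp(8*t) - 1)*exp(2*t/3)/9.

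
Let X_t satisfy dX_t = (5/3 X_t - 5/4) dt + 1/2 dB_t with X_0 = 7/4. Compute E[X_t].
E[X_t] = exp(5*t/3) + 3/4

Taking expectations and using E[dB_t] = 0, the mean m(t) = E[X_t] satisfies the ODE m'(t) = a m(t) + b with m(0) = x_0. With a = 5/3, b = -5/4, x_0 = 7/4, the solution is
  m(t) = x_0 * exp(a t) + (b/a) * (exp(a t) - 1)
       = (7/4) * exp((5/3) t) + ((-5/4)/(5/3)) * (exp((5/3) t) - 1)
       = exp(5*t/3) + 3/4.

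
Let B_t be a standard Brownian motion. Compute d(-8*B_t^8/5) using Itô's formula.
d(-8*B_t^8/5) = (-224*B_t^6/5) dt + (-64*B_t^7/5) dB_t

Itô's formula for f(B_t) gives d f(B_t) = f'(B_t) dB_t + (1/2) f''(B_t) dt. Compute derivatives of f(x) = -8*x^8/5:
  f'(x)  = -64*x^7/5
  f''(x) = -448*x^6/5
Substitute x = B_t and multiply the f'' term by 1/2:
  drift     = (1/2) * (-448*x^6/5) evaluated at B_t = -224*B_t^6/5
  diffusion = (-64*x^7/5) evaluated at B_t = -64*B_t^7/5
Therefore d(-8*B_t^8/5) = (-224*B_t^6/5) dt + (-64*B_t^7/5) dB_t.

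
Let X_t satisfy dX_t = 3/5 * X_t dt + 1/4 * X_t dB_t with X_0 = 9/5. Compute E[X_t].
E[X_t] = 9*exp(3*t/5)/5

For GBM dX = mu X dt + sigma X dB with X_0 = x_0, apply Itô to Y = log X: dY = (mu - sigma^2/2) dt + sigma dB, so Y_t = log(x_0) + (mu - sigma^2/2) t + sigma B_t and hence X_t = x_0 * exp((mu - sigma^2/2) t + sigma B_t).
With mu = 3/5, sigma = 1/4, x_0 = 9/5, this gives:
  X_t = 9/5 * exp((91/160) * t + (1/4) * B_t).
Since sigma*B_t ~ Normal(0, sigma^2 t), E[exp(sigma*B_t)] = exp(sigma^2 t / 2); so E[X_t] = x_0 * exp((mu - sigma^2/2) t) * exp(sigma^2 t / 2) = x_0 * exp(mu t) = 9*exp(3*t/5)/5.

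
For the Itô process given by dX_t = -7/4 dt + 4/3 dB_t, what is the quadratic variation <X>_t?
<X>_t = 16*t/9

For an Itô process dX_t = a(t) dt + b(t) dB_t, the quadratic variation is <X>_t = int_0^t b(s)^2 ds (the drift term does not contribute). Here b(s) = 4/3, so
  b(s)^2 = 16/9.
Integrating from 0 to t:
  <X>_t = int_0^t (16/9) ds = 16*t/9.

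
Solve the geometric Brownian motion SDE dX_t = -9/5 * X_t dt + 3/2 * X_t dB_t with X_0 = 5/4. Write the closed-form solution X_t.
X_t = 5/4 * exp((-117/40) * t + (3/2) * B_t)

For GBM dX = mu X dt + sigma X dB with X_0 = x_0, apply Itô to Y = log X: dY = (mu - sigma^2/2) dt + sigma dB, so Y_t = log(x_0) + (mu - sigma^2/2) t + sigma B_t and hence X_t = x_0 * exp((mu - sigma^2/2) t + sigma B_t).
With mu = -9/5, sigma = 3/2, x_0 = 5/4, this gives:
  X_t = 5/4 * exp((-117/40) * t + (3/2) * B_t).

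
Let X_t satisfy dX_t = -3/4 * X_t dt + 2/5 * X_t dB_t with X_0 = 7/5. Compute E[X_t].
E[X_t] = 7*exp(-3*t/4)/5

For GBM dX = mu X dt + sigma X dB with X_0 = x_0, apply Itô to Y = log X: dY = (mu - sigma^2/2) dt + sigma dB, so Y_t = log(x_0) + (mu - sigma^2/2) t + sigma B_t and hence X_t = x_0 * exp((mu - sigma^2/2) t + sigma B_t).
With mu = -3/4, sigma = 2/5, x_0 = 7/5, this gives:
  X_t = 7/5 * exp((-83/100) * t + (2/5) * B_t).
Since sigma*B_t ~ Normal(0, sigma^2 t), E[exp(sigma*B_t)] = exp(sigma^2 t / 2); so E[X_t] = x_0 * exp((mu - sigma^2/2) t) * exp(sigma^2 t / 2) = x_0 * exp(mu t) = 7*exp(-3*t/4)/5.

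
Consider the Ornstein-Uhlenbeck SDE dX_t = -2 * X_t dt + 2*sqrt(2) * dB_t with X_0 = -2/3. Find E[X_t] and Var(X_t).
E[X_t] = -2*exp(-2*t)/3; Var(X_t) = 2 - 2*exp(-4*t)

The OU SDE dX = -theta X dt + sigma dB admits the integrating factor exp(theta t): d(exp(theta t) X_t) = sigma exp(theta t) dB_t. Integrating from 0 to t:
  X_t = x_0 * exp(-theta t) + sigma * int_0^t exp(-theta (t-s)) dB_s.
The Itô integral has mean 0 and (by the Itô isometry) variance sigma^2 * int_0^t exp(-2 theta (t - s)) ds = sigma^2 * (1 - exp(-2 theta t)) / (2 theta).
With theta = 2, sigma = 2*sqrt(2), x_0 = -2/3:
  E[X_t] = -2/3 * exp(-2 t) = -2*exp(-2*t)/3
  Var(X_t) = (2*sqrt(2))^2 * (1 - exp(-2*2 t)) / (2 * 2) = 2 - 2*exp(-4*t).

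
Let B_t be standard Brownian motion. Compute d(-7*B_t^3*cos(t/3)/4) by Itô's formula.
d(-7*B_t^3*cos(t/3)/4) = (7*B_t*(B_t^2*sin(t/3) - 9*cos(t/3))/12) dt + (-21*B_t^2*cos(t/3)/4) dB_t

Itô's formula for f(t, x): d f(t, B_t) = (f_t + (1/2) f_xx) dt + f_x dB_t. Compute partials of f(t, x) = -7*x^3*cos(t/3)/4:
  f_t(t,x)  = 7*x^3*sin(t/3)/12
  f_x(t,x)  = -21*x^2*cos(t/3)/4
  f_xx(t,x) = -21*x*cos(t/3)/2
Assemble drift = f_t + (1/2) f_xx = 7*x*(x^2*sin(t/3) - 9*cos(t/3))/12 and diffusion = f_x = -21*x^2*cos(t/3)/4. Substituting x = B_t:
  d(-7*B_t^3*cos(t/3)/4) = (7*B_t*(B_t^2*sin(t/3) - 9*cos(t/3))/12) dt + (-21*B_t^2*cos(t/3)/4) dB_t.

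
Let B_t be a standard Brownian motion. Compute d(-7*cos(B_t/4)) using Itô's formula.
d(-7*cos(B_t/4)) = (7*cos(B_t/4)/32) dt + (7*sin(B_t/4)/4) dB_t

Itô's formula for f(B_t) gives d f(B_t) = f'(B_t) dB_t + (1/2) f''(B_t) dt. Compute derivatives of f(x) = -7*cos(x/4):
  f'(x)  = 7*sin(x/4)/4
  f''(x) = 7*cos(x/4)/16
Substitute x = B_t and multiply the f'' term by 1/2:
  drift     = (1/2) * (7*cos(x/4)/16) evaluated at B_t = 7*cos(B_t/4)/32
  diffusion = (7*sin(x/4)/4) evaluated at B_t = 7*sin(B_t/4)/4
Therefore d(-7*cos(B_t/4)) = (7*cos(B_t/4)/32) dt + (7*sin(B_t/4)/4) dB_t.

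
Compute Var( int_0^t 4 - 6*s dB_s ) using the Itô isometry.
Var = 4*t*(3*t^2 - 6*t + 4)

The Itô integral of a deterministic integrand f(s) has mean 0 because each increment f(s) * (B_{s+ds} - B_s) has mean 0. By the Itô isometry:
  Var( int_0^t f(s) dB_s ) = E[ (int_0^t f(s) dB_s)^2 ] = int_0^t f(s)^2 ds.
Here f(s) = 4 - 6*s, so f(s)^2 = 4*(3*s - 2)^2. Integrate:
  int_0^t (4*(3*s - 2)^2) ds = 4*t*(3*t^2 - 6*t + 4).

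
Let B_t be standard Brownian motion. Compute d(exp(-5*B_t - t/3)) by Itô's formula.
d(exp(-5*B_t - t/3)) = (73*exp(-5*B_t - t/3)/6) dt + (-5*exp(-5*B_t - t/3)) dB_t

Itô's formula for f(t, x): d f(t, B_t) = (f_t + (1/2) f_xx) dt + f_x dB_t. Compute partials of f(t, x) = exp(-t/3 - 5*x):
  f_t(t,x)  = -exp(-t/3 - 5*x)/3
  f_x(t,x)  = -5*exp(-t/3 - 5*x)
  f_xx(t,x) = 25*exp(-t/3 - 5*x)
Assemble drift = f_t + (1/2) f_xx = 73*exp(-t/3 - 5*x)/6 and diffusion = f_x = -5*exp(-t/3 - 5*x). Substituting x = B_t:
  d(exp(-5*B_t - t/3)) = (73*exp(-5*B_t - t/3)/6) dt + (-5*exp(-5*B_t - t/3)) dB_t.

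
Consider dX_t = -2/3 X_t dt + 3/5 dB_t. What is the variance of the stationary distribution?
lim Var(X_t) = 27/100

The OU SDE dX = -theta X dt + sigma dB admits the integrating factor exp(theta t): d(exp(theta t) X_t) = sigma exp(theta t) dB_t. Integrating from 0 to t gives X_t = x_0 * exp(-theta t) + sigma * int_0^t exp(-theta (t-s)) dB_s for any initial x_0. The Itô integral has variance (by the Itô isometry) sigma^2 * int_0^t exp(-2 theta (t - s)) ds = sigma^2 * (1 - exp(-2 theta t)) / (2 theta), independent of x_0.
With theta = 2/3, sigma = 3/5:
  Var(X_t) = (3/5)^2 * (1 - exp(-2*2/3 t)) / (2 * 2/3) = 27/100 - 27*exp(-4*t/3)/100.
As t -> infinity, exp(-2*2/3 t) -> 0, so the stationary variance is sigma^2 / (2 theta) = 27/100.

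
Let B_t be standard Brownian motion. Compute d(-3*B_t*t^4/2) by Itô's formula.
d(-3*B_t*t^4/2) = (-6*B_t*t^3) dt + (-3*t^4/2) dB_t

Itô's formula for f(t, x): d f(t, B_t) = (f_t + (1/2) f_xx) dt + f_x dB_t. Compute partials of f(t, x) = -3*t^4*x/2:
  f_t(t,x)  = -6*t^3*x
  f_x(t,x)  = -3*t^4/2
  f_xx(t,x) = 0
Assemble drift = f_t + (1/2) f_xx = -6*t^3*x and diffusion = f_x = -3*t^4/2. Substituting x = B_t:
  d(-3*B_t*t^4/2) = (-6*B_t*t^3) dt + (-3*t^4/2) dB_t.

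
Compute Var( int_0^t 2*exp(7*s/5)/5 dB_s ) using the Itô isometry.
Var = 2*exp(14*t/5)/35 - 2/35

The Itô integral of a deterministic integrand f(s) has mean 0 because each increment f(s) * (B_{s+ds} - B_s) has mean 0. By the Itô isometry:
  Var( int_0^t f(s) dB_s ) = E[ (int_0^t f(s) dB_s)^2 ] = int_0^t f(s)^2 ds.
Here f(s) = 2*exp(7*s/5)/5, so f(s)^2 = 4*exp(14*s/5)/25. Integrate:
  int_0^t (4*exp(14*s/5)/25) ds = 2*exp(14*t/5)/35 - 2/35.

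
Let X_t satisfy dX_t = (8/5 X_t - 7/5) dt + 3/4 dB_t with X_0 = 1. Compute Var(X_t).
Var(X_t) = 45*exp(16*t/5)/256 - 45/256

The variance V(t) = Var(X_t) satisfies V'(t) = 2 a V(t) + c^2 with V(0) = 0 (drift coefficient is linear in X, diffusion is constant). With a = 8/5, c = 3/4, the solution is
  V(t) = (c^2 / (2 a)) * (exp(2 a t) - 1)
       = ((3/4)^2 / (2*(8/5))) * (exp((16/5) t) - 1)
       = 45*exp(16*t/5)/256 - 45/256.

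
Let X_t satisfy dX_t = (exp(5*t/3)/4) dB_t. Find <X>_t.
<X>_t = 3*exp(10*t/3)/160 - 3/160

For an Itô process dX_t = a(t) dt + b(t) dB_t, the quadratic variation is <X>_t = int_0^t b(s)^2 ds (the drift term does not contribute). Here b(s) = exp(5*s/3)/4, so
  b(s)^2 = exp(10*s/3)/16.
Integrating from 0 to t:
  <X>_t = int_0^t (exp(10*s/3)/16) ds = 3*exp(10*t/3)/160 - 3/160.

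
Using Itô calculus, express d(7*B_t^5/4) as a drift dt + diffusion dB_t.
d(7*B_t^5/4) = (35*B_t^3/2) dt + (35*B_t^4/4) dB_t

Itô's formula for f(B_t) gives d f(B_t) = f'(B_t) dB_t + (1/2) f''(B_t) dt. Compute derivatives of f(x) = 7*x^5/4:
  f'(x)  = 35*x^4/4
  f''(x) = 35*x^3
Substitute x = B_t and multiply the f'' term by 1/2:
  drift     = (1/2) * (35*x^3) evaluated at B_t = 35*B_t^3/2
  diffusion = (35*x^4/4) evaluated at B_t = 35*B_t^4/4
Therefore d(7*B_t^5/4) = (35*B_t^3/2) dt + (35*B_t^4/4) dB_t.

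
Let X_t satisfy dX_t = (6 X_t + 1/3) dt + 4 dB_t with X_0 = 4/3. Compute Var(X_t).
Var(X_t) = 4*exp(12*t)/3 - 4/3

The variance V(t) = Var(X_t) satisfies V'(t) = 2 a V(t) + c^2 with V(0) = 0 (drift coefficient is linear in X, diffusion is constant). With a = 6, c = 4, the solution is
  V(t) = (c^2 / (2 a)) * (exp(2 a t) - 1)
       = (4^2 / (2*6)) * (exp(12 t) - 1)
       = 4*exp(12*t)/3 - 4/3.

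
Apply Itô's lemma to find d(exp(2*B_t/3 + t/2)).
d(exp(2*B_t/3 + t/2)) = (13*exp(2*B_t/3 + t/2)/18) dt + (2*exp(2*B_t/3 + t/2)/3) dB_t

Itô's formula for f(t, x): d f(t, B_t) = (f_t + (1/2) f_xx) dt + f_x dB_t. Compute partials of f(t, x) = exp(t/2 + 2*x/3):
  f_t(t,x)  = exp(t/2 + 2*x/3)/2
  f_x(t,x)  = 2*exp(t/2 + 2*x/3)/3
  f_xx(t,x) = 4*exp(t/2 + 2*x/3)/9
Assemble drift = f_t + (1/2) f_xx = 13*exp(t/2 + 2*x/3)/18 and diffusion = f_x = 2*exp(t/2 + 2*x/3)/3. Substituting x = B_t:
  d(exp(2*B_t/3 + t/2)) = (13*exp(2*B_t/3 + t/2)/18) dt + (2*exp(2*B_t/3 + t/2)/3) dB_t.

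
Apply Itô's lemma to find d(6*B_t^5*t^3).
d(6*B_t^5*t^3) = (B_t^3*t^2*(18*B_t^2 + 60*t)) dt + (30*B_t^4*t^3) dB_t

Itô's formula for f(t, x): d f(t, B_t) = (f_t + (1/2) f_xx) dt + f_x dB_t. Compute partials of f(t, x) = 6*t^3*x^5:
  f_t(t,x)  = 18*t^2*x^5
  f_x(t,x)  = 30*t^3*x^4
  f_xx(t,x) = 120*t^3*x^3
Assemble drift = f_t + (1/2) f_xx = t^2*x^3*(60*t + 18*x^2) and diffusion = f_x = 30*t^3*x^4. Substituting x = B_t:
  d(6*B_t^5*t^3) = (B_t^3*t^2*(18*B_t^2 + 60*t)) dt + (30*B_t^4*t^3) dB_t.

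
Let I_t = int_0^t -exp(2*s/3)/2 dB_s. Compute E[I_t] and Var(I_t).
E[I_t] = 0; Var(I_t) = 3*exp(4*t/3)/16 - 3/16

The Itô integral of a deterministic integrand f(s) has mean 0 because each increment f(s) * (B_{s+ds} - B_s) has mean 0. By the Itô isometry:
  Var( int_0^t f(s) dB_s ) = E[ (int_0^t f(s) dB_s)^2 ] = int_0^t f(s)^2 ds.
Here f(s) = -exp(2*s/3)/2, so f(s)^2 = exp(4*s/3)/4. Integrate:
  int_0^t (exp(4*s/3)/4) ds = 3*exp(4*t/3)/16 - 3/16.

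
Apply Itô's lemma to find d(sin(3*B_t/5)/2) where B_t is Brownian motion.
d(sin(3*B_t/5)/2) = (-9*sin(3*B_t/5)/100) dt + (3*cos(3*B_t/5)/10) dB_t

Itô's formula for f(B_t) gives d f(B_t) = f'(B_t) dB_t + (1/2) f''(B_t) dt. Compute derivatives of f(x) = sin(3*x/5)/2:
  f'(x)  = 3*cos(3*x/5)/10
  f''(x) = -9*sin(3*x/5)/50
Substitute x = B_t and multiply the f'' term by 1/2:
  drift     = (1/2) * (-9*sin(3*x/5)/50) evaluated at B_t = -9*sin(3*B_t/5)/100
  diffusion = (3*cos(3*x/5)/10) evaluated at B_t = 3*cos(3*B_t/5)/10
Therefore d(sin(3*B_t/5)/2) = (-9*sin(3*B_t/5)/100) dt + (3*cos(3*B_t/5)/10) dB_t.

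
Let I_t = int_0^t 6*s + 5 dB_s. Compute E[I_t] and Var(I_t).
E[I_t] = 0; Var(I_t) = t*(12*t^2 + 30*t + 25)

The Itô integral of a deterministic integrand f(s) has mean 0 because each increment f(s) * (B_{s+ds} - B_s) has mean 0. By the Itô isometry:
  Var( int_0^t f(s) dB_s ) = E[ (int_0^t f(s) dB_s)^2 ] = int_0^t f(s)^2 ds.
Here f(s) = 6*s + 5, so f(s)^2 = (6*s + 5)^2. Integrate:
  int_0^t ((6*s + 5)^2) ds = t*(12*t^2 + 30*t + 25).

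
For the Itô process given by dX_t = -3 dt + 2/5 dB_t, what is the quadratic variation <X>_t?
<X>_t = 4*t/25

For an Itô process dX_t = a(t) dt + b(t) dB_t, the quadratic variation is <X>_t = int_0^t b(s)^2 ds (the drift term does not contribute). Here b(s) = 2/5, so
  b(s)^2 = 4/25.
Integrating from 0 to t:
  <X>_t = int_0^t (4/25) ds = 4*t/25.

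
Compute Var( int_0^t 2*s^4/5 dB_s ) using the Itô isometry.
Var = 4*t^9/225

The Itô integral of a deterministic integrand f(s) has mean 0 because each increment f(s) * (B_{s+ds} - B_s) has mean 0. By the Itô isometry:
  Var( int_0^t f(s) dB_s ) = E[ (int_0^t f(s) dB_s)^2 ] = int_0^t f(s)^2 ds.
Here f(s) = 2*s^4/5, so f(s)^2 = 4*s^8/25. Integrate:
  int_0^t (4*s^8/25) ds = 4*t^9/225.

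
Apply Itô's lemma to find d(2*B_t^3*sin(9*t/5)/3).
d(2*B_t^3*sin(9*t/5)/3) = (2*B_t*(3*B_t^2*cos(9*t/5)/5 + sin(9*t/5))) dt + (2*B_t^2*sin(9*t/5)) dB_t

Itô's formula for f(t, x): d f(t, B_t) = (f_t + (1/2) f_xx) dt + f_x dB_t. Compute partials of f(t, x) = 2*x^3*sin(9*t/5)/3:
  f_t(t,x)  = 6*x^3*cos(9*t/5)/5
  f_x(t,x)  = 2*x^2*sin(9*t/5)
  f_xx(t,x) = 4*x*sin(9*t/5)
Assemble drift = f_t + (1/2) f_xx = 2*x*(3*x^2*cos(9*t/5)/5 + sin(9*t/5)) and diffusion = f_x = 2*x^2*sin(9*t/5). Substituting x = B_t:
  d(2*B_t^3*sin(9*t/5)/3) = (2*B_t*(3*B_t^2*cos(9*t/5)/5 + sin(9*t/5))) dt + (2*B_t^2*sin(9*t/5)) dB_t.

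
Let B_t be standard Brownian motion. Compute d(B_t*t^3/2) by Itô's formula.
d(B_t*t^3/2) = (3*B_t*t^2/2) dt + (t^3/2) dB_t

Itô's formula for f(t, x): d f(t, B_t) = (f_t + (1/2) f_xx) dt + f_x dB_t. Compute partials of f(t, x) = t^3*x/2:
  f_t(t,x)  = 3*t^2*x/2
  f_x(t,x)  = t^3/2
  f_xx(t,x) = 0
Assemble drift = f_t + (1/2) f_xx = 3*t^2*x/2 and diffusion = f_x = t^3/2. Substituting x = B_t:
  d(B_t*t^3/2) = (3*B_t*t^2/2) dt + (t^3/2) dB_t.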